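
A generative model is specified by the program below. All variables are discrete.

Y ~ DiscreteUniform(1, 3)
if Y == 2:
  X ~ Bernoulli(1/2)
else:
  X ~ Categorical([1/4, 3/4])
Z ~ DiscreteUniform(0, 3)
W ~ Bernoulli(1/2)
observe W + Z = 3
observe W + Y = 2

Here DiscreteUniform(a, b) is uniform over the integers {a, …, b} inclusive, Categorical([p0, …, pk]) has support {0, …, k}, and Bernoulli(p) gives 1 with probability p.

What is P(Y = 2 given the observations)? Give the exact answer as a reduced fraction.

P(Y = 2 | obs) = 1/2

Enumerate traces; 4 have nonzero weight after conditioning:
  (Y=1, X=0, Z=2, W=1) weight 1/96
  (Y=1, X=1, Z=2, W=1) weight 1/32
  (Y=2, X=0, Z=3, W=0) weight 1/48
  (Y=2, X=1, Z=3, W=0) weight 1/48
Group by Y:
  weight(Y=1) = 1/24
  weight(Y=2) = 1/24
Total weight = 1/24 + 1/24 = 1/12
P(Y=1 | obs) = 1/24 / 1/12 = 1/2
P(Y=2 | obs) = 1/24 / 1/12 = 1/2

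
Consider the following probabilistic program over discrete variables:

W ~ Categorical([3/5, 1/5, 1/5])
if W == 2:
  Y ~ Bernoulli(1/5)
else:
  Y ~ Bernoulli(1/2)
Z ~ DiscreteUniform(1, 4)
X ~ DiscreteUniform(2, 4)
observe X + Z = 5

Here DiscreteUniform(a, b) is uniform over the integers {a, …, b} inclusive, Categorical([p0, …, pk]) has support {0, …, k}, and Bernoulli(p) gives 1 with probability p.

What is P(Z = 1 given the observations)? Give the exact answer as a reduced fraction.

Enumerate traces; 18 have nonzero weight after conditioning:
  (W=0, Y=0, Z=1, X=4) weight 1/40
  (W=0, Y=0, Z=2, X=3) weight 1/40
  (W=0, Y=0, Z=3, X=2) weight 1/40
  (W=0, Y=1, Z=1, X=4) weight 1/40
  (W=0, Y=1, Z=2, X=3) weight 1/40
  (W=0, Y=1, Z=3, X=2) weight 1/40
  (W=1, Y=0, Z=1, X=4) weight 1/120
  (W=1, Y=0, Z=2, X=3) weight 1/120
  … 10 more
Group by Z:
  weight(Z=1) = 1/12
  weight(Z=2) = 1/12
  weight(Z=3) = 1/12
Total weight = 1/12 + 1/12 + 1/12 = 1/4
P(Z=1 | obs) = 1/12 / 1/4 = 1/3
P(Z=2 | obs) = 1/12 / 1/4 = 1/3
P(Z=3 | obs) = 1/12 / 1/4 = 1/3

P(Z = 1 | obs) = 1/3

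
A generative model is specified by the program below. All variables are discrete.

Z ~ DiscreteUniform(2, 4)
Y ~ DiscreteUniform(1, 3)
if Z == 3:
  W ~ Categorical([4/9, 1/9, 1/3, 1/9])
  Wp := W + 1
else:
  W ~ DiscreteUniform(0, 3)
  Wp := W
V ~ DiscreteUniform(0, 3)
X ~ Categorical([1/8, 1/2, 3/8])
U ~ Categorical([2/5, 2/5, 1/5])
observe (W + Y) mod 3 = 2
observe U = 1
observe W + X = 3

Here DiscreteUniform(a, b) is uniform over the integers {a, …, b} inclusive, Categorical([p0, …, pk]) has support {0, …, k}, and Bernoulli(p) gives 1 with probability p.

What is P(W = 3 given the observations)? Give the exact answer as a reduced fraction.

P(W = 3 | obs) = 11/104

Enumerate traces; 36 have nonzero weight after conditioning:
  (Z=2, Y=1, W=1, V=0, X=2, U=1) weight 1/960
  (Z=2, Y=1, W=1, V=1, X=2, U=1) weight 1/960
  (Z=2, Y=1, W=1, V=2, X=2, U=1) weight 1/960
  (Z=2, Y=1, W=1, V=3, X=2, U=1) weight 1/960
  (Z=2, Y=2, W=3, V=0, X=0, U=1) weight 1/2880
  (Z=2, Y=2, W=3, V=1, X=0, U=1) weight 1/2880
  (Z=2, Y=2, W=3, V=2, X=0, U=1) weight 1/2880
  (Z=2, Y=2, W=3, V=3, X=0, U=1) weight 1/2880
  (Z=2, Y=3, W=2, V=0, X=1, U=1) weight 1/720
  … 27 more
Group by W:
  weight(W=1) = 11/1080
  weight(W=2) = 1/54
  weight(W=3) = 11/3240
Total weight = 11/1080 + 1/54 + 11/3240 = 13/405
P(W=1 | obs) = 11/1080 / 13/405 = 33/104
P(W=2 | obs) = 1/54 / 13/405 = 15/26
P(W=3 | obs) = 11/3240 / 13/405 = 11/104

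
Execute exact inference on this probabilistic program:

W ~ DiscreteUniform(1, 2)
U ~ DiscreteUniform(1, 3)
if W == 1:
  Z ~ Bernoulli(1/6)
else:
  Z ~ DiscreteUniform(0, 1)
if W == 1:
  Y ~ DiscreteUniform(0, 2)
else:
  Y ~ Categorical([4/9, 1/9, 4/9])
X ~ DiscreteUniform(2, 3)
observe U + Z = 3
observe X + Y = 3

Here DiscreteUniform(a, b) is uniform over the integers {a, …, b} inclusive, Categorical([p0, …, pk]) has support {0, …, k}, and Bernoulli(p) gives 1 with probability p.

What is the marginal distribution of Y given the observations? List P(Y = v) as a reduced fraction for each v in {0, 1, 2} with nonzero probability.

Enumerate traces; 8 have nonzero weight after conditioning:
  (W=1, U=2, Z=1, Y=0, X=3) weight 1/216
  (W=1, U=2, Z=1, Y=1, X=2) weight 1/216
  (W=1, U=3, Z=0, Y=0, X=3) weight 5/216
  (W=1, U=3, Z=0, Y=1, X=2) weight 5/216
  (W=2, U=2, Z=1, Y=0, X=3) weight 1/54
  (W=2, U=2, Z=1, Y=1, X=2) weight 1/216
  (W=2, U=3, Z=0, Y=0, X=3) weight 1/54
  (W=2, U=3, Z=0, Y=1, X=2) weight 1/216
Group by Y:
  weight(Y=0) = 7/108
  weight(Y=1) = 1/27
Total weight = 7/108 + 1/27 = 11/108
P(Y=0 | obs) = 7/108 / 11/108 = 7/11
P(Y=1 | obs) = 1/27 / 11/108 = 4/11

P(Y=0) = 7/11, P(Y=1) = 4/11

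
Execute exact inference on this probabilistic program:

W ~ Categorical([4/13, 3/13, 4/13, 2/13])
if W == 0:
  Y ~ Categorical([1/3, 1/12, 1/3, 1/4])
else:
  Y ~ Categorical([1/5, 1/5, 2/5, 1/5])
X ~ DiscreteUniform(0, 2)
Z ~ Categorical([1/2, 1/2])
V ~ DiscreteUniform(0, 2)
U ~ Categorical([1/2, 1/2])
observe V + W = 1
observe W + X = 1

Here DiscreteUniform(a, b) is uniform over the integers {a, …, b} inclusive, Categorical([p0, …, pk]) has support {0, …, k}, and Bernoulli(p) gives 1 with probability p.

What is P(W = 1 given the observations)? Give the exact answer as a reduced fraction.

Enumerate traces; 32 have nonzero weight after conditioning:
  (W=0, Y=0, X=1, Z=0, V=1, U=0) weight 1/351
  (W=0, Y=0, X=1, Z=0, V=1, U=1) weight 1/351
  (W=0, Y=0, X=1, Z=1, V=1, U=0) weight 1/351
  (W=0, Y=0, X=1, Z=1, V=1, U=1) weight 1/351
  (W=0, Y=1, X=1, Z=0, V=1, U=0) weight 1/1404
  (W=0, Y=1, X=1, Z=0, V=1, U=1) weight 1/1404
  (W=0, Y=1, X=1, Z=1, V=1, U=0) weight 1/1404
  (W=0, Y=1, X=1, Z=1, V=1, U=1) weight 1/1404
  (W=1, Y=0, X=0, Z=0, V=0, U=0) weight 1/780
  … 23 more
Group by W:
  weight(W=0) = 4/117
  weight(W=1) = 1/39
Total weight = 4/117 + 1/39 = 7/117
P(W=0 | obs) = 4/117 / 7/117 = 4/7
P(W=1 | obs) = 1/39 / 7/117 = 3/7

P(W = 1 | obs) = 3/7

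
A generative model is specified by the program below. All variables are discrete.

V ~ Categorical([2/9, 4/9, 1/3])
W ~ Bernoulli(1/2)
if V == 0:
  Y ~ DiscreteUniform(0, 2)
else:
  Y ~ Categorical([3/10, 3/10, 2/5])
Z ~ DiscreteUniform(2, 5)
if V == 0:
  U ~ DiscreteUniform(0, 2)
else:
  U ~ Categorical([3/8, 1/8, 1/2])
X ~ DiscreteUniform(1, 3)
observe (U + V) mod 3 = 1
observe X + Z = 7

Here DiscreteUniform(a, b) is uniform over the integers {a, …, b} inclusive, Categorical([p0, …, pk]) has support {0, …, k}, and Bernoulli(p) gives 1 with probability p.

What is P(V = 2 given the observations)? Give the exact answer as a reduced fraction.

P(V = 2 | obs) = 9/22

Enumerate traces; 36 have nonzero weight after conditioning:
  (V=0, W=0, Y=0, Z=4, U=1, X=3) weight 1/972
  (V=0, W=0, Y=0, Z=5, U=1, X=2) weight 1/972
  (V=0, W=0, Y=1, Z=4, U=1, X=3) weight 1/972
  (V=0, W=0, Y=1, Z=5, U=1, X=2) weight 1/972
  (V=0, W=0, Y=2, Z=4, U=1, X=3) weight 1/972
  (V=0, W=0, Y=2, Z=5, U=1, X=2) weight 1/972
  (V=0, W=1, Y=0, Z=4, U=1, X=3) weight 1/972
  (V=0, W=1, Y=0, Z=5, U=1, X=2) weight 1/972
  (V=1, W=0, Y=0, Z=4, U=0, X=3) weight 1/480
  (V=2, W=0, Y=0, Z=4, U=2, X=3) weight 1/480
  … 26 more
Group by V:
  weight(V=0) = 1/81
  weight(V=1) = 1/36
  weight(V=2) = 1/36
Total weight = 1/81 + 1/36 + 1/36 = 11/162
P(V=0 | obs) = 1/81 / 11/162 = 2/11
P(V=1 | obs) = 1/36 / 11/162 = 9/22
P(V=2 | obs) = 1/36 / 11/162 = 9/22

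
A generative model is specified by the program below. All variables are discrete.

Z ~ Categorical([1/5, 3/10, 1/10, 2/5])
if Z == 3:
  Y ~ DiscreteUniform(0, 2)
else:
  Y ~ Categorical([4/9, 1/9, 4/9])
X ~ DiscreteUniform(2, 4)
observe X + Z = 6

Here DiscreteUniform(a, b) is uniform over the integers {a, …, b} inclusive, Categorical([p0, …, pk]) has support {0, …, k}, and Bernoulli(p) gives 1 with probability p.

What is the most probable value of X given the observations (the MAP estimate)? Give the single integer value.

Enumerate traces; 6 have nonzero weight after conditioning:
  (Z=2, Y=0, X=4) weight 2/135
  (Z=2, Y=1, X=4) weight 1/270
  (Z=2, Y=2, X=4) weight 2/135
  (Z=3, Y=0, X=3) weight 2/45
  (Z=3, Y=1, X=3) weight 2/45
  (Z=3, Y=2, X=3) weight 2/45
Group by X:
  weight(X=3) = 2/15
  weight(X=4) = 1/30
Total weight = 2/15 + 1/30 = 1/6
P(X=3 | obs) = 2/15 / 1/6 = 4/5
P(X=4 | obs) = 1/30 / 1/6 = 1/5
argmax = 3

argmax_v P(X = v | obs) = 3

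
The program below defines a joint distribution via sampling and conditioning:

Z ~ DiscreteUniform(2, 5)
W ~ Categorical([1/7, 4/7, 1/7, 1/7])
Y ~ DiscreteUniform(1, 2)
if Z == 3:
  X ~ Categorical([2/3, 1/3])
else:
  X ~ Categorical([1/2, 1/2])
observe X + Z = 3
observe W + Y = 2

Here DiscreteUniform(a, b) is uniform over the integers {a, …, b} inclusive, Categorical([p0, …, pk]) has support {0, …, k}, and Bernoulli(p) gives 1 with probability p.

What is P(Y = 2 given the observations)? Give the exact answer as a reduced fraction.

Enumerate traces; 4 have nonzero weight after conditioning:
  (Z=2, W=0, Y=2, X=1) weight 1/112
  (Z=2, W=1, Y=1, X=1) weight 1/28
  (Z=3, W=0, Y=2, X=0) weight 1/84
  (Z=3, W=1, Y=1, X=0) weight 1/21
Group by Y:
  weight(Y=1) = 1/12
  weight(Y=2) = 1/48
Total weight = 1/12 + 1/48 = 5/48
P(Y=1 | obs) = 1/12 / 5/48 = 4/5
P(Y=2 | obs) = 1/48 / 5/48 = 1/5

P(Y = 2 | obs) = 1/5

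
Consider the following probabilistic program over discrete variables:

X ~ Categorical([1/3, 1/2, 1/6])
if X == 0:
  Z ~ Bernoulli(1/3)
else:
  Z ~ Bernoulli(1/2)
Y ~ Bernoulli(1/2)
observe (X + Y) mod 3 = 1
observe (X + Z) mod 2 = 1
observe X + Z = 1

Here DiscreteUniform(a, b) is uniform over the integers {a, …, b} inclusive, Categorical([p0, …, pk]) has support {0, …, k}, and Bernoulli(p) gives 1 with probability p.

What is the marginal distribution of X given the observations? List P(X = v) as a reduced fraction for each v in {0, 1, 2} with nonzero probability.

Enumerate traces; 2 have nonzero weight after conditioning:
  (X=0, Z=1, Y=1) weight 1/18
  (X=1, Z=0, Y=0) weight 1/8
Group by X:
  weight(X=0) = 1/18
  weight(X=1) = 1/8
Total weight = 1/18 + 1/8 = 13/72
P(X=0 | obs) = 1/18 / 13/72 = 4/13
P(X=1 | obs) = 1/8 / 13/72 = 9/13

P(X=0) = 4/13, P(X=1) = 9/13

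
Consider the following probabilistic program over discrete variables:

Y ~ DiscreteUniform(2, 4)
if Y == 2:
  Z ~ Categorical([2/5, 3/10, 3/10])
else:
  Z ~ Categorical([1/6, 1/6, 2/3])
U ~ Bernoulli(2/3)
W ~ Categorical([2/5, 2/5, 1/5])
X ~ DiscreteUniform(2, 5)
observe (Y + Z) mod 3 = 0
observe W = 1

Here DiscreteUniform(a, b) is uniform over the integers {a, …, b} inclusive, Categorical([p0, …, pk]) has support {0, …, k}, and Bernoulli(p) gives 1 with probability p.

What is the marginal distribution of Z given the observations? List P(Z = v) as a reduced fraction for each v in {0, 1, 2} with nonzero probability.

Enumerate traces; 24 have nonzero weight after conditioning:
  (Y=2, Z=1, U=0, W=1, X=2) weight 1/300
  (Y=2, Z=1, U=0, W=1, X=3) weight 1/300
  (Y=2, Z=1, U=0, W=1, X=4) weight 1/300
  (Y=2, Z=1, U=0, W=1, X=5) weight 1/300
  (Y=2, Z=1, U=1, W=1, X=2) weight 1/150
  (Y=2, Z=1, U=1, W=1, X=3) weight 1/150
  (Y=2, Z=1, U=1, W=1, X=4) weight 1/150
  (Y=2, Z=1, U=1, W=1, X=5) weight 1/150
  (Y=3, Z=0, U=0, W=1, X=2) weight 1/540
  (Y=4, Z=2, U=0, W=1, X=2) weight 1/135
  … 14 more
Group by Z:
  weight(Z=0) = 1/45
  weight(Z=1) = 1/25
  weight(Z=2) = 4/45
Total weight = 1/45 + 1/25 + 4/45 = 34/225
P(Z=0 | obs) = 1/45 / 34/225 = 5/34
P(Z=1 | obs) = 1/25 / 34/225 = 9/34
P(Z=2 | obs) = 4/45 / 34/225 = 10/17

P(Z=0) = 5/34, P(Z=1) = 9/34, P(Z=2) = 10/17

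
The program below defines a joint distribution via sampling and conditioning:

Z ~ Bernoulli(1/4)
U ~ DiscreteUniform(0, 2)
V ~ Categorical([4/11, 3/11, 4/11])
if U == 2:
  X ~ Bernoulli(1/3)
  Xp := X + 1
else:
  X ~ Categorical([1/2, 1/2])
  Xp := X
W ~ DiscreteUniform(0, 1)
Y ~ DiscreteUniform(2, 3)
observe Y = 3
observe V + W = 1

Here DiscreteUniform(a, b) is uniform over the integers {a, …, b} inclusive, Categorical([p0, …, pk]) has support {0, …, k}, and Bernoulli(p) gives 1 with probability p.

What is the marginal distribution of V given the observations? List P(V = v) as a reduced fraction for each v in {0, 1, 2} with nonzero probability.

Enumerate traces; 24 have nonzero weight after conditioning:
  (Z=0, U=0, V=0, X=0, W=1, Y=3) weight 1/88
  (Z=0, U=0, V=0, X=1, W=1, Y=3) weight 1/88
  (Z=0, U=0, V=1, X=0, W=0, Y=3) weight 3/352
  (Z=0, U=0, V=1, X=1, W=0, Y=3) weight 3/352
  (Z=0, U=1, V=0, X=0, W=1, Y=3) weight 1/88
  (Z=0, U=1, V=0, X=1, W=1, Y=3) weight 1/88
  (Z=0, U=1, V=1, X=0, W=0, Y=3) weight 3/352
  (Z=0, U=1, V=1, X=1, W=0, Y=3) weight 3/352
  … 16 more
Group by V:
  weight(V=0) = 1/11
  weight(V=1) = 3/44
Total weight = 1/11 + 3/44 = 7/44
P(V=0 | obs) = 1/11 / 7/44 = 4/7
P(V=1 | obs) = 3/44 / 7/44 = 3/7

P(V=0) = 4/7, P(V=1) = 3/7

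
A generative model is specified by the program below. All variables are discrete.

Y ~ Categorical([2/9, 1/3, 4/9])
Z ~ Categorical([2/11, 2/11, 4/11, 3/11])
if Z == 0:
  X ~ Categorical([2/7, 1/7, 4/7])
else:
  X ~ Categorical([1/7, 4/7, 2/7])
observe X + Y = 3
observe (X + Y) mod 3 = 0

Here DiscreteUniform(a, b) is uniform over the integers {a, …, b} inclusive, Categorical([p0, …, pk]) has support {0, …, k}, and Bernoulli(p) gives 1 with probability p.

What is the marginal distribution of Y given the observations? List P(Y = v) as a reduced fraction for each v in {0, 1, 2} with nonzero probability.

Enumerate traces; 8 have nonzero weight after conditioning:
  (Y=1, Z=0, X=2) weight 8/231
  (Y=1, Z=1, X=2) weight 4/231
  (Y=1, Z=2, X=2) weight 8/231
  (Y=1, Z=3, X=2) weight 2/77
  (Y=2, Z=0, X=1) weight 8/693
  (Y=2, Z=1, X=1) weight 32/693
  (Y=2, Z=2, X=1) weight 64/693
  (Y=2, Z=3, X=1) weight 16/231
Group by Y:
  weight(Y=1) = 26/231
  weight(Y=2) = 152/693
Total weight = 26/231 + 152/693 = 230/693
P(Y=1 | obs) = 26/231 / 230/693 = 39/115
P(Y=2 | obs) = 152/693 / 230/693 = 76/115

P(Y=1) = 39/115, P(Y=2) = 76/115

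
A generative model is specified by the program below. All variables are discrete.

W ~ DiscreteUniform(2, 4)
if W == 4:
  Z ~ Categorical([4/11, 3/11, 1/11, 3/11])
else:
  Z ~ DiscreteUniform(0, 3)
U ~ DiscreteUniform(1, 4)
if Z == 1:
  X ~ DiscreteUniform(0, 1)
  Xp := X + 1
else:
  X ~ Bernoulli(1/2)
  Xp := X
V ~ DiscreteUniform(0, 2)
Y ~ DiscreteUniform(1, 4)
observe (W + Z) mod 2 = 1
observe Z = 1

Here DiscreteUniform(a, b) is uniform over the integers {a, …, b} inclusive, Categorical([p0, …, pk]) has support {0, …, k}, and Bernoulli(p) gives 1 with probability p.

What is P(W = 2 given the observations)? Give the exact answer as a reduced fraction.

Enumerate traces; 192 have nonzero weight after conditioning:
  (W=2, Z=1, U=1, X=0, V=0, Y=1) weight 1/1152
  (W=2, Z=1, U=1, X=0, V=0, Y=2) weight 1/1152
  (W=2, Z=1, U=1, X=0, V=0, Y=3) weight 1/1152
  (W=2, Z=1, U=1, X=0, V=0, Y=4) weight 1/1152
  (W=2, Z=1, U=1, X=0, V=1, Y=1) weight 1/1152
  (W=2, Z=1, U=1, X=0, V=1, Y=2) weight 1/1152
  (W=2, Z=1, U=1, X=0, V=1, Y=3) weight 1/1152
  (W=2, Z=1, U=1, X=0, V=1, Y=4) weight 1/1152
  (W=4, Z=1, U=1, X=0, V=0, Y=1) weight 1/1056
  … 183 more
Group by W:
  weight(W=2) = 1/12
  weight(W=4) = 1/11
Total weight = 1/12 + 1/11 = 23/132
P(W=2 | obs) = 1/12 / 23/132 = 11/23
P(W=4 | obs) = 1/11 / 23/132 = 12/23

P(W = 2 | obs) = 11/23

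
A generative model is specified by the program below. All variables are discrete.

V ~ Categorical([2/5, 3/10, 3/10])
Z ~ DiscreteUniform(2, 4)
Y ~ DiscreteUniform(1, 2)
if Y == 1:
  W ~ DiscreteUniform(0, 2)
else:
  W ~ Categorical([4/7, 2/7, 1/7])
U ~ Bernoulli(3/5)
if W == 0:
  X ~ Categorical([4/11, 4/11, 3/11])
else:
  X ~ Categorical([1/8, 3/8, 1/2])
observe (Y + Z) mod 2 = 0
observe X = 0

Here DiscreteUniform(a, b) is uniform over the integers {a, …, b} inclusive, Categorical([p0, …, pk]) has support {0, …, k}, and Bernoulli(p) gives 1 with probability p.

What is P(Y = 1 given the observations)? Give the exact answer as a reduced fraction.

P(Y = 1 | obs) = 9/32

Enumerate traces; 54 have nonzero weight after conditioning:
  (V=0, Z=2, Y=2, W=0, U=0, X=0) weight 32/5775
  (V=0, Z=2, Y=2, W=0, U=1, X=0) weight 16/1925
  (V=0, Z=2, Y=2, W=1, U=0, X=0) weight 1/1050
  (V=0, Z=2, Y=2, W=1, U=1, X=0) weight 1/700
  (V=0, Z=2, Y=2, W=2, U=0, X=0) weight 1/2100
  (V=0, Z=2, Y=2, W=2, U=1, X=0) weight 1/1400
  (V=0, Z=3, Y=1, W=0, U=0, X=0) weight 8/2475
  (V=0, Z=3, Y=1, W=0, U=1, X=0) weight 4/825
  … 46 more
Group by Y:
  weight(Y=1) = 3/88
  weight(Y=2) = 23/264
Total weight = 3/88 + 23/264 = 4/33
P(Y=1 | obs) = 3/88 / 4/33 = 9/32
P(Y=2 | obs) = 23/264 / 4/33 = 23/32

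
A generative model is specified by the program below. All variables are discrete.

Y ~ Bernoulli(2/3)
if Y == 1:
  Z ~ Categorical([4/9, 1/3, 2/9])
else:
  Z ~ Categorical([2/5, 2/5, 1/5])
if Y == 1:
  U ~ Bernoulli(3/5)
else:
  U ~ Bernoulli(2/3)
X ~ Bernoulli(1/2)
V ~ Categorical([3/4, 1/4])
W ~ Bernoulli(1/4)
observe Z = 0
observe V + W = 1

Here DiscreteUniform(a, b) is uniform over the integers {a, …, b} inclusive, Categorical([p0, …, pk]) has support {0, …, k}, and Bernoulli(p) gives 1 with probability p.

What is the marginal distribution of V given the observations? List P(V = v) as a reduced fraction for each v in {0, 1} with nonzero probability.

Enumerate traces; 16 have nonzero weight after conditioning:
  (Y=0, Z=0, U=0, X=0, V=0, W=1) weight 1/240
  (Y=0, Z=0, U=0, X=0, V=1, W=0) weight 1/240
  (Y=0, Z=0, U=0, X=1, V=0, W=1) weight 1/240
  (Y=0, Z=0, U=0, X=1, V=1, W=0) weight 1/240
  (Y=0, Z=0, U=1, X=0, V=0, W=1) weight 1/120
  (Y=0, Z=0, U=1, X=0, V=1, W=0) weight 1/120
  (Y=0, Z=0, U=1, X=1, V=0, W=1) weight 1/120
  (Y=0, Z=0, U=1, X=1, V=1, W=0) weight 1/120
  … 8 more
Group by V:
  weight(V=0) = 29/360
  weight(V=1) = 29/360
Total weight = 29/360 + 29/360 = 29/180
P(V=0 | obs) = 29/360 / 29/180 = 1/2
P(V=1 | obs) = 29/360 / 29/180 = 1/2

P(V=0) = 1/2, P(V=1) = 1/2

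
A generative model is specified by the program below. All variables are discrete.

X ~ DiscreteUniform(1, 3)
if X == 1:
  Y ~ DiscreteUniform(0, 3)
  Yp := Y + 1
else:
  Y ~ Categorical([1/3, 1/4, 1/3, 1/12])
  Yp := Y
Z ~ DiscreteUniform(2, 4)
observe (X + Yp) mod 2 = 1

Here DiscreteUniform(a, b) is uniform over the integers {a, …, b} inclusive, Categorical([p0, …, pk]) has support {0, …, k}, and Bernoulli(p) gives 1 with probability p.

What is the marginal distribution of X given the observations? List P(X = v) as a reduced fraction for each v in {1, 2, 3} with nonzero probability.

Enumerate traces; 18 have nonzero weight after conditioning:
  (X=1, Y=1, Z=2) weight 1/36
  (X=1, Y=1, Z=3) weight 1/36
  (X=1, Y=1, Z=4) weight 1/36
  (X=1, Y=3, Z=2) weight 1/36
  (X=1, Y=3, Z=3) weight 1/36
  (X=1, Y=3, Z=4) weight 1/36
  (X=2, Y=1, Z=2) weight 1/36
  (X=2, Y=1, Z=3) weight 1/36
  (X=3, Y=0, Z=2) weight 1/27
  … 9 more
Group by X:
  weight(X=1) = 1/6
  weight(X=2) = 1/9
  weight(X=3) = 2/9
Total weight = 1/6 + 1/9 + 2/9 = 1/2
P(X=1 | obs) = 1/6 / 1/2 = 1/3
P(X=2 | obs) = 1/9 / 1/2 = 2/9
P(X=3 | obs) = 2/9 / 1/2 = 4/9

P(X=1) = 1/3, P(X=2) = 2/9, P(X=3) = 4/9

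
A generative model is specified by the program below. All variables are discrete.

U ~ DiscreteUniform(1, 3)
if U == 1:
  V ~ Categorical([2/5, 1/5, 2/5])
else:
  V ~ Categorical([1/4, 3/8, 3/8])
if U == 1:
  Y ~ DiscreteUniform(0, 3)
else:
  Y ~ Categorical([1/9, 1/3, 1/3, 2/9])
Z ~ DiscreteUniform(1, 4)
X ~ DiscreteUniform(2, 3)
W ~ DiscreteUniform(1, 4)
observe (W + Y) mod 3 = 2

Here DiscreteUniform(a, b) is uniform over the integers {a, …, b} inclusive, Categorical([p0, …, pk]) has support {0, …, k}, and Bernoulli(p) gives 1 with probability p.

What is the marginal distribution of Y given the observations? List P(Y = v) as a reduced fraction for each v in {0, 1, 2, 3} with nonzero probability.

P(Y=0) = 17/141, P(Y=1) = 22/47, P(Y=2) = 11/47, P(Y=3) = 25/141

Enumerate traces; 360 have nonzero weight after conditioning:
  (U=1, V=0, Y=0, Z=1, X=2, W=2) weight 1/960
  (U=1, V=0, Y=0, Z=1, X=3, W=2) weight 1/960
  (U=1, V=0, Y=0, Z=2, X=2, W=2) weight 1/960
  (U=1, V=0, Y=0, Z=2, X=3, W=2) weight 1/960
  (U=1, V=0, Y=0, Z=3, X=2, W=2) weight 1/960
  (U=1, V=0, Y=0, Z=3, X=3, W=2) weight 1/960
  (U=1, V=0, Y=0, Z=4, X=2, W=2) weight 1/960
  (U=1, V=0, Y=0, Z=4, X=3, W=2) weight 1/960
  (U=1, V=0, Y=1, Z=1, X=2, W=1) weight 1/960
  (U=1, V=0, Y=2, Z=1, X=2, W=3) weight 1/960
  … 350 more
Group by Y:
  weight(Y=0) = 17/432
  weight(Y=1) = 11/72
  weight(Y=2) = 11/144
  weight(Y=3) = 25/432
Total weight = 17/432 + 11/72 + 11/144 + 25/432 = 47/144
P(Y=0 | obs) = 17/432 / 47/144 = 17/141
P(Y=1 | obs) = 11/72 / 47/144 = 22/47
P(Y=2 | obs) = 11/144 / 47/144 = 11/47
P(Y=3 | obs) = 25/432 / 47/144 = 25/141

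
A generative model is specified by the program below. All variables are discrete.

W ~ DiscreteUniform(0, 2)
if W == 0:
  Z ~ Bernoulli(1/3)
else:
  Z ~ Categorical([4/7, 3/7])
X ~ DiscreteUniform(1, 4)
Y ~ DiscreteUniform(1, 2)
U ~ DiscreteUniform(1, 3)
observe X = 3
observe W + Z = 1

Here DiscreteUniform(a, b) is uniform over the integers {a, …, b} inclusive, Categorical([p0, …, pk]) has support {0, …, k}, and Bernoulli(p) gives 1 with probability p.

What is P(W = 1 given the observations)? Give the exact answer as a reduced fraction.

P(W = 1 | obs) = 12/19

Enumerate traces; 12 have nonzero weight after conditioning:
  (W=0, Z=1, X=3, Y=1, U=1) weight 1/216
  (W=0, Z=1, X=3, Y=1, U=2) weight 1/216
  (W=0, Z=1, X=3, Y=1, U=3) weight 1/216
  (W=0, Z=1, X=3, Y=2, U=1) weight 1/216
  (W=0, Z=1, X=3, Y=2, U=2) weight 1/216
  (W=0, Z=1, X=3, Y=2, U=3) weight 1/216
  (W=1, Z=0, X=3, Y=1, U=1) weight 1/126
  (W=1, Z=0, X=3, Y=1, U=2) weight 1/126
  … 4 more
Group by W:
  weight(W=0) = 1/36
  weight(W=1) = 1/21
Total weight = 1/36 + 1/21 = 19/252
P(W=0 | obs) = 1/36 / 19/252 = 7/19
P(W=1 | obs) = 1/21 / 19/252 = 12/19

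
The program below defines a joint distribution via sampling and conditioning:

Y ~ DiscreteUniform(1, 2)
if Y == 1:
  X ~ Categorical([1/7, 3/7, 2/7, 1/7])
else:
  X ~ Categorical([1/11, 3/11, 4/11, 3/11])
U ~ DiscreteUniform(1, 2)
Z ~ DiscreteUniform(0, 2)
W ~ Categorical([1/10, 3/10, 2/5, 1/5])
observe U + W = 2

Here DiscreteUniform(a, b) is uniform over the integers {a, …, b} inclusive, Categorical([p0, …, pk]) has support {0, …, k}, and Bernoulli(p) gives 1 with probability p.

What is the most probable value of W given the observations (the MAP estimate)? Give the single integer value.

argmax_v P(W = v | obs) = 1

Enumerate traces; 48 have nonzero weight after conditioning:
  (Y=1, X=0, U=1, Z=0, W=1) weight 1/280
  (Y=1, X=0, U=1, Z=1, W=1) weight 1/280
  (Y=1, X=0, U=1, Z=2, W=1) weight 1/280
  (Y=1, X=0, U=2, Z=0, W=0) weight 1/840
  (Y=1, X=0, U=2, Z=1, W=0) weight 1/840
  (Y=1, X=0, U=2, Z=2, W=0) weight 1/840
  (Y=1, X=1, U=1, Z=0, W=1) weight 3/280
  (Y=1, X=1, U=1, Z=1, W=1) weight 3/280
  … 40 more
Group by W:
  weight(W=0) = 1/20
  weight(W=1) = 3/20
Total weight = 1/20 + 3/20 = 1/5
P(W=0 | obs) = 1/20 / 1/5 = 1/4
P(W=1 | obs) = 3/20 / 1/5 = 3/4
argmax = 1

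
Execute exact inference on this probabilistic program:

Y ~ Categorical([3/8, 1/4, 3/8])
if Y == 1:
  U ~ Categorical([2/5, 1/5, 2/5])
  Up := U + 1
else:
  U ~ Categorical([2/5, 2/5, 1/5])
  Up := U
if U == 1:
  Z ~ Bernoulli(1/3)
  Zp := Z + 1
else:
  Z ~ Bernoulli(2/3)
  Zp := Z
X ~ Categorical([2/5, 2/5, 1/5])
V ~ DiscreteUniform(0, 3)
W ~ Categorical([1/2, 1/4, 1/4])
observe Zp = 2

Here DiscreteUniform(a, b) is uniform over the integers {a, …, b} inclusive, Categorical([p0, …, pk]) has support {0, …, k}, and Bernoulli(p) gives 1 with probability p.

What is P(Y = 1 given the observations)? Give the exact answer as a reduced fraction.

P(Y = 1 | obs) = 1/7

Enumerate traces; 108 have nonzero weight after conditioning:
  (Y=0, U=1, Z=1, X=0, V=0, W=0) weight 1/400
  (Y=0, U=1, Z=1, X=0, V=0, W=1) weight 1/800
  (Y=0, U=1, Z=1, X=0, V=0, W=2) weight 1/800
  (Y=0, U=1, Z=1, X=0, V=1, W=0) weight 1/400
  (Y=0, U=1, Z=1, X=0, V=1, W=1) weight 1/800
  (Y=0, U=1, Z=1, X=0, V=1, W=2) weight 1/800
  (Y=0, U=1, Z=1, X=0, V=2, W=0) weight 1/400
  (Y=0, U=1, Z=1, X=0, V=2, W=1) weight 1/800
  (Y=1, U=1, Z=1, X=0, V=0, W=0) weight 1/1200
  (Y=2, U=1, Z=1, X=0, V=0, W=0) weight 1/400
  … 98 more
Group by Y:
  weight(Y=0) = 1/20
  weight(Y=1) = 1/60
  weight(Y=2) = 1/20
Total weight = 1/20 + 1/60 + 1/20 = 7/60
P(Y=0 | obs) = 1/20 / 7/60 = 3/7
P(Y=1 | obs) = 1/60 / 7/60 = 1/7
P(Y=2 | obs) = 1/20 / 7/60 = 3/7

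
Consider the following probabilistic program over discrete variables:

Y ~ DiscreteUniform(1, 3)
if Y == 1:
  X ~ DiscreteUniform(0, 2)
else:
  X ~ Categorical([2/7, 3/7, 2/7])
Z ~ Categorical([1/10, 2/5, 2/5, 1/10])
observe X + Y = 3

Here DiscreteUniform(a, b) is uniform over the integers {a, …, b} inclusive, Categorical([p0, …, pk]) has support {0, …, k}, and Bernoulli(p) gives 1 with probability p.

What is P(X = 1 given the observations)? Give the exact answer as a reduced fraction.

P(X = 1 | obs) = 9/22

Enumerate traces; 12 have nonzero weight after conditioning:
  (Y=1, X=2, Z=0) weight 1/90
  (Y=1, X=2, Z=1) weight 2/45
  (Y=1, X=2, Z=2) weight 2/45
  (Y=1, X=2, Z=3) weight 1/90
  (Y=2, X=1, Z=0) weight 1/70
  (Y=2, X=1, Z=1) weight 2/35
  (Y=2, X=1, Z=2) weight 2/35
  (Y=2, X=1, Z=3) weight 1/70
  (Y=3, X=0, Z=0) weight 1/105
  … 3 more
Group by X:
  weight(X=0) = 2/21
  weight(X=1) = 1/7
  weight(X=2) = 1/9
Total weight = 2/21 + 1/7 + 1/9 = 22/63
P(X=0 | obs) = 2/21 / 22/63 = 3/11
P(X=1 | obs) = 1/7 / 22/63 = 9/22
P(X=2 | obs) = 1/9 / 22/63 = 7/22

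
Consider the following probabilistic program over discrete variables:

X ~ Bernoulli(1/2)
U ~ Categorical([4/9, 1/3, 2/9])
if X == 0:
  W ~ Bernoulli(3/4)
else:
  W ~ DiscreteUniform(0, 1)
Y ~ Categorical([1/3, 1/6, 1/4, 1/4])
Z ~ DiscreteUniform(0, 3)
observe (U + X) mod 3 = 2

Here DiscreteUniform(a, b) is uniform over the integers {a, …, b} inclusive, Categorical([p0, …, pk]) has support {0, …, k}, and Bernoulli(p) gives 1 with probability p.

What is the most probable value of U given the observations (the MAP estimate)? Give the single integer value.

Enumerate traces; 64 have nonzero weight after conditioning:
  (X=0, U=2, W=0, Y=0, Z=0) weight 1/432
  (X=0, U=2, W=0, Y=0, Z=1) weight 1/432
  (X=0, U=2, W=0, Y=0, Z=2) weight 1/432
  (X=0, U=2, W=0, Y=0, Z=3) weight 1/432
  (X=0, U=2, W=0, Y=1, Z=0) weight 1/864
  (X=0, U=2, W=0, Y=1, Z=1) weight 1/864
  (X=0, U=2, W=0, Y=1, Z=2) weight 1/864
  (X=0, U=2, W=0, Y=1, Z=3) weight 1/864
  (X=1, U=1, W=0, Y=0, Z=0) weight 1/144
  … 55 more
Group by U:
  weight(U=1) = 1/6
  weight(U=2) = 1/9
Total weight = 1/6 + 1/9 = 5/18
P(U=1 | obs) = 1/6 / 5/18 = 3/5
P(U=2 | obs) = 1/9 / 5/18 = 2/5
argmax = 1

argmax_v P(U = v | obs) = 1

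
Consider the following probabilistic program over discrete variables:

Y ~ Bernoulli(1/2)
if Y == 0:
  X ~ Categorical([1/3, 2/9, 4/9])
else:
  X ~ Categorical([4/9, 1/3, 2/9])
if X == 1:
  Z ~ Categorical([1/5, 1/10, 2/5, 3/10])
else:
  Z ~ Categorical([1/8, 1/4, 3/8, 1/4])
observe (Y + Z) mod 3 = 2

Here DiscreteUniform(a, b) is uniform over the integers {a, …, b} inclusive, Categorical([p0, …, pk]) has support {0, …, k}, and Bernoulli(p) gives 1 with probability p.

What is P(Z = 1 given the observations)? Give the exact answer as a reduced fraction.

P(Z = 1 | obs) = 72/209

Enumerate traces; 6 have nonzero weight after conditioning:
  (Y=0, X=0, Z=2) weight 1/16
  (Y=0, X=1, Z=2) weight 2/45
  (Y=0, X=2, Z=2) weight 1/12
  (Y=1, X=0, Z=1) weight 1/18
  (Y=1, X=1, Z=1) weight 1/60
  (Y=1, X=2, Z=1) weight 1/36
Group by Z:
  weight(Z=1) = 1/10
  weight(Z=2) = 137/720
Total weight = 1/10 + 137/720 = 209/720
P(Z=1 | obs) = 1/10 / 209/720 = 72/209
P(Z=2 | obs) = 137/720 / 209/720 = 137/209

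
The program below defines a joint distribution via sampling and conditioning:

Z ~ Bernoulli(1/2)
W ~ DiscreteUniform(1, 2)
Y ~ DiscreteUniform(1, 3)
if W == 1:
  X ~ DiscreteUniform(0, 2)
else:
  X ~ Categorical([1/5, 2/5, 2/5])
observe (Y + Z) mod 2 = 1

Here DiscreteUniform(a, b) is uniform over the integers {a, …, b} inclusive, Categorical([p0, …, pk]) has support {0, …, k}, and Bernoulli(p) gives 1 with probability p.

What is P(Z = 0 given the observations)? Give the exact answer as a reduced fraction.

Enumerate traces; 18 have nonzero weight after conditioning:
  (Z=0, W=1, Y=1, X=0) weight 1/36
  (Z=0, W=1, Y=1, X=1) weight 1/36
  (Z=0, W=1, Y=1, X=2) weight 1/36
  (Z=0, W=1, Y=3, X=0) weight 1/36
  (Z=0, W=1, Y=3, X=1) weight 1/36
  (Z=0, W=1, Y=3, X=2) weight 1/36
  (Z=0, W=2, Y=1, X=0) weight 1/60
  (Z=0, W=2, Y=1, X=1) weight 1/30
  (Z=1, W=1, Y=2, X=0) weight 1/36
  … 9 more
Group by Z:
  weight(Z=0) = 1/3
  weight(Z=1) = 1/6
Total weight = 1/3 + 1/6 = 1/2
P(Z=0 | obs) = 1/3 / 1/2 = 2/3
P(Z=1 | obs) = 1/6 / 1/2 = 1/3

P(Z = 0 | obs) = 2/3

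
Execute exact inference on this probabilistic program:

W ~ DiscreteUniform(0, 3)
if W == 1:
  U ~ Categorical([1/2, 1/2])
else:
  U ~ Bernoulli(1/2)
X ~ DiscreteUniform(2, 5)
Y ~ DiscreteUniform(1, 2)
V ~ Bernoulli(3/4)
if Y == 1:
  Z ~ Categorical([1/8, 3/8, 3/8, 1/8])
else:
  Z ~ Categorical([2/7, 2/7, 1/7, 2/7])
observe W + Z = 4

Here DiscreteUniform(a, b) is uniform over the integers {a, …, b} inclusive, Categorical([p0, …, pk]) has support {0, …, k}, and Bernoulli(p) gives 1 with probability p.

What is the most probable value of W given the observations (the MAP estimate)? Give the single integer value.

Enumerate traces; 96 have nonzero weight after conditioning:
  (W=1, U=0, X=2, Y=1, V=0, Z=3) weight 1/2048
  (W=1, U=0, X=2, Y=1, V=1, Z=3) weight 3/2048
  (W=1, U=0, X=2, Y=2, V=0, Z=3) weight 1/896
  (W=1, U=0, X=2, Y=2, V=1, Z=3) weight 3/896
  (W=1, U=0, X=3, Y=1, V=0, Z=3) weight 1/2048
  (W=1, U=0, X=3, Y=1, V=1, Z=3) weight 3/2048
  (W=1, U=0, X=3, Y=2, V=0, Z=3) weight 1/896
  (W=1, U=0, X=3, Y=2, V=1, Z=3) weight 3/896
  (W=2, U=0, X=2, Y=1, V=0, Z=2) weight 3/2048
  (W=3, U=0, X=2, Y=1, V=0, Z=1) weight 3/2048
  … 86 more
Group by W:
  weight(W=1) = 23/448
  weight(W=2) = 29/448
  weight(W=3) = 37/448
Total weight = 23/448 + 29/448 + 37/448 = 89/448
P(W=1 | obs) = 23/448 / 89/448 = 23/89
P(W=2 | obs) = 29/448 / 89/448 = 29/89
P(W=3 | obs) = 37/448 / 89/448 = 37/89
argmax = 3

argmax_v P(W = v | obs) = 3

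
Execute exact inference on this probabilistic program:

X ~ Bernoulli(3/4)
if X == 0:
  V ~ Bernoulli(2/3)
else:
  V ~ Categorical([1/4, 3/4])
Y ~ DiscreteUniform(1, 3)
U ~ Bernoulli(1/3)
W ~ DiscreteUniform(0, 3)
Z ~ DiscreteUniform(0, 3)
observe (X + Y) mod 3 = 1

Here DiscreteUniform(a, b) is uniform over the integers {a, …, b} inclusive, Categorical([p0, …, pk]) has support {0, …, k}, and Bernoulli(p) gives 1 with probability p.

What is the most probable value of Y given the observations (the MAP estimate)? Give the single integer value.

argmax_v P(Y = v | obs) = 3

Enumerate traces; 128 have nonzero weight after conditioning:
  (X=0, V=0, Y=1, U=0, W=0, Z=0) weight 1/864
  (X=0, V=0, Y=1, U=0, W=0, Z=1) weight 1/864
  (X=0, V=0, Y=1, U=0, W=0, Z=2) weight 1/864
  (X=0, V=0, Y=1, U=0, W=0, Z=3) weight 1/864
  (X=0, V=0, Y=1, U=0, W=1, Z=0) weight 1/864
  (X=0, V=0, Y=1, U=0, W=1, Z=1) weight 1/864
  (X=0, V=0, Y=1, U=0, W=1, Z=2) weight 1/864
  (X=0, V=0, Y=1, U=0, W=1, Z=3) weight 1/864
  (X=1, V=0, Y=3, U=0, W=0, Z=0) weight 1/384
  … 119 more
Group by Y:
  weight(Y=1) = 1/12
  weight(Y=3) = 1/4
Total weight = 1/12 + 1/4 = 1/3
P(Y=1 | obs) = 1/12 / 1/3 = 1/4
P(Y=3 | obs) = 1/4 / 1/3 = 3/4
argmax = 3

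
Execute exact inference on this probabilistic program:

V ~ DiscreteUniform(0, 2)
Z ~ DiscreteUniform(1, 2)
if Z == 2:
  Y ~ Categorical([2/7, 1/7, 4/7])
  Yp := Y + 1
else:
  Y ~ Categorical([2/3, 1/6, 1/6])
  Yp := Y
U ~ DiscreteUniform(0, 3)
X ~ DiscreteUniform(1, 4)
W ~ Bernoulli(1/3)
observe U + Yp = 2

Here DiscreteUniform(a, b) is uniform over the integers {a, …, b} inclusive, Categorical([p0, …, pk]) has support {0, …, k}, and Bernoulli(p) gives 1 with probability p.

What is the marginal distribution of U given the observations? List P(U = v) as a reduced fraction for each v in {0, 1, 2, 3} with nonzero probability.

P(U=0) = 13/60, P(U=1) = 19/60, P(U=2) = 7/15

Enumerate traces; 120 have nonzero weight after conditioning:
  (V=0, Z=1, Y=0, U=2, X=1, W=0) weight 1/216
  (V=0, Z=1, Y=0, U=2, X=1, W=1) weight 1/432
  (V=0, Z=1, Y=0, U=2, X=2, W=0) weight 1/216
  (V=0, Z=1, Y=0, U=2, X=2, W=1) weight 1/432
  (V=0, Z=1, Y=0, U=2, X=3, W=0) weight 1/216
  (V=0, Z=1, Y=0, U=2, X=3, W=1) weight 1/432
  (V=0, Z=1, Y=0, U=2, X=4, W=0) weight 1/216
  (V=0, Z=1, Y=0, U=2, X=4, W=1) weight 1/432
  (V=0, Z=1, Y=1, U=1, X=1, W=0) weight 1/864
  (V=0, Z=1, Y=2, U=0, X=1, W=0) weight 1/864
  … 110 more
Group by U:
  weight(U=0) = 13/336
  weight(U=1) = 19/336
  weight(U=2) = 1/12
Total weight = 13/336 + 19/336 + 1/12 = 5/28
P(U=0 | obs) = 13/336 / 5/28 = 13/60
P(U=1 | obs) = 19/336 / 5/28 = 19/60
P(U=2 | obs) = 1/12 / 5/28 = 7/15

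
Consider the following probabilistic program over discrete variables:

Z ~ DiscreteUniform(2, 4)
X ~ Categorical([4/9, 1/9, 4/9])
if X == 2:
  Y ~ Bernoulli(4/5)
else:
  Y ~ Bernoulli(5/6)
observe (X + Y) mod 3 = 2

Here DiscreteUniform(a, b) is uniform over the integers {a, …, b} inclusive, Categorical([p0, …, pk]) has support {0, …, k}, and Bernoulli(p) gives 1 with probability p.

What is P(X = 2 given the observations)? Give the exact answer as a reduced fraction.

P(X = 2 | obs) = 24/49

Enumerate traces; 6 have nonzero weight after conditioning:
  (Z=2, X=1, Y=1) weight 5/162
  (Z=2, X=2, Y=0) weight 4/135
  (Z=3, X=1, Y=1) weight 5/162
  (Z=3, X=2, Y=0) weight 4/135
  (Z=4, X=1, Y=1) weight 5/162
  (Z=4, X=2, Y=0) weight 4/135
Group by X:
  weight(X=1) = 5/54
  weight(X=2) = 4/45
Total weight = 5/54 + 4/45 = 49/270
P(X=1 | obs) = 5/54 / 49/270 = 25/49
P(X=2 | obs) = 4/45 / 49/270 = 24/49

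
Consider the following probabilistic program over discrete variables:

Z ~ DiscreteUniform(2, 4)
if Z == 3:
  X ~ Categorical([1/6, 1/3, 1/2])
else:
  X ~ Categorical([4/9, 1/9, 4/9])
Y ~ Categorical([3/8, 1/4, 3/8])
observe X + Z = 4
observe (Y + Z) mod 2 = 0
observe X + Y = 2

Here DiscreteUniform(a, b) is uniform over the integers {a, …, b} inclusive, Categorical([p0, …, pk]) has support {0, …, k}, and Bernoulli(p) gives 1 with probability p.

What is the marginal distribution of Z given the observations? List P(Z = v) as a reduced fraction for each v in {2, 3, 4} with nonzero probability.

Enumerate traces; 3 have nonzero weight after conditioning:
  (Z=2, X=2, Y=0) weight 1/18
  (Z=3, X=1, Y=1) weight 1/36
  (Z=4, X=0, Y=2) weight 1/18
Group by Z:
  weight(Z=2) = 1/18
  weight(Z=3) = 1/36
  weight(Z=4) = 1/18
Total weight = 1/18 + 1/36 + 1/18 = 5/36
P(Z=2 | obs) = 1/18 / 5/36 = 2/5
P(Z=3 | obs) = 1/36 / 5/36 = 1/5
P(Z=4 | obs) = 1/18 / 5/36 = 2/5

P(Z=2) = 2/5, P(Z=3) = 1/5, P(Z=4) = 2/5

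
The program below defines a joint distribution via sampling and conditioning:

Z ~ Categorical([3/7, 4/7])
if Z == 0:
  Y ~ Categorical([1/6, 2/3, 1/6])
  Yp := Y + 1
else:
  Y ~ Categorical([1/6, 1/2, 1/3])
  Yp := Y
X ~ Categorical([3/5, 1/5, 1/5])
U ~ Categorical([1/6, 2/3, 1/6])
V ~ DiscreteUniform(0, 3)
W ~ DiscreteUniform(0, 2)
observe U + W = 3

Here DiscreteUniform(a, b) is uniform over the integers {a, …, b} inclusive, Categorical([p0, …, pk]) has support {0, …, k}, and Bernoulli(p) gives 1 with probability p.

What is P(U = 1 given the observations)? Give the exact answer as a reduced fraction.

P(U = 1 | obs) = 4/5

Enumerate traces; 144 have nonzero weight after conditioning:
  (Z=0, Y=0, X=0, U=1, V=0, W=2) weight 1/420
  (Z=0, Y=0, X=0, U=1, V=1, W=2) weight 1/420
  (Z=0, Y=0, X=0, U=1, V=2, W=2) weight 1/420
  (Z=0, Y=0, X=0, U=1, V=3, W=2) weight 1/420
  (Z=0, Y=0, X=0, U=2, V=0, W=1) weight 1/1680
  (Z=0, Y=0, X=0, U=2, V=1, W=1) weight 1/1680
  (Z=0, Y=0, X=0, U=2, V=2, W=1) weight 1/1680
  (Z=0, Y=0, X=0, U=2, V=3, W=1) weight 1/1680
  … 136 more
Group by U:
  weight(U=1) = 2/9
  weight(U=2) = 1/18
Total weight = 2/9 + 1/18 = 5/18
P(U=1 | obs) = 2/9 / 5/18 = 4/5
P(U=2 | obs) = 1/18 / 5/18 = 1/5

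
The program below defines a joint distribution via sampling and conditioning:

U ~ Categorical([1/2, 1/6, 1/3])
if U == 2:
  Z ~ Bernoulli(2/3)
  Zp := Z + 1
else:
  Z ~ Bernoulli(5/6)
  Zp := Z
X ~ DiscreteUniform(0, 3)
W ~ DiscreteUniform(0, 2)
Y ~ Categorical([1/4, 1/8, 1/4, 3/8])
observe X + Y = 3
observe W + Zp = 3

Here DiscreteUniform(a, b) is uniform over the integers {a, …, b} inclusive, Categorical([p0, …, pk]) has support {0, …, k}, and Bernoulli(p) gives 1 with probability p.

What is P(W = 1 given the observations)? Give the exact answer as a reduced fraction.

P(W = 1 | obs) = 1/4

Enumerate traces; 16 have nonzero weight after conditioning:
  (U=0, Z=1, X=0, W=2, Y=3) weight 5/384
  (U=0, Z=1, X=1, W=2, Y=2) weight 5/576
  (U=0, Z=1, X=2, W=2, Y=1) weight 5/1152
  (U=0, Z=1, X=3, W=2, Y=0) weight 5/576
  (U=1, Z=1, X=0, W=2, Y=3) weight 5/1152
  (U=1, Z=1, X=1, W=2, Y=2) weight 5/1728
  (U=1, Z=1, X=2, W=2, Y=1) weight 5/3456
  (U=1, Z=1, X=3, W=2, Y=0) weight 5/1728
  (U=2, Z=1, X=0, W=1, Y=3) weight 1/144
  … 7 more
Group by W:
  weight(W=1) = 1/54
  weight(W=2) = 1/18
Total weight = 1/54 + 1/18 = 2/27
P(W=1 | obs) = 1/54 / 2/27 = 1/4
P(W=2 | obs) = 1/18 / 2/27 = 3/4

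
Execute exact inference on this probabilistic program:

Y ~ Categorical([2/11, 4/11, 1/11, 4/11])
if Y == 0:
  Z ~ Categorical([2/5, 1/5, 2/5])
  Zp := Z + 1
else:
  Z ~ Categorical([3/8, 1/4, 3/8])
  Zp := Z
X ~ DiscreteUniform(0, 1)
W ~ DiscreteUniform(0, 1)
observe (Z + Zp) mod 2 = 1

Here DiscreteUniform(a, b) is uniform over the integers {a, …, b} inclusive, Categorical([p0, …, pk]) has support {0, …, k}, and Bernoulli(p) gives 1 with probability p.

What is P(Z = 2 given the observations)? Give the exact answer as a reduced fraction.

P(Z = 2 | obs) = 2/5

Enumerate traces; 12 have nonzero weight after conditioning:
  (Y=0, Z=0, X=0, W=0) weight 1/55
  (Y=0, Z=0, X=0, W=1) weight 1/55
  (Y=0, Z=0, X=1, W=0) weight 1/55
  (Y=0, Z=0, X=1, W=1) weight 1/55
  (Y=0, Z=1, X=0, W=0) weight 1/110
  (Y=0, Z=1, X=0, W=1) weight 1/110
  (Y=0, Z=1, X=1, W=0) weight 1/110
  (Y=0, Z=1, X=1, W=1) weight 1/110
  (Y=0, Z=2, X=0, W=0) weight 1/55
  … 3 more
Group by Z:
  weight(Z=0) = 4/55
  weight(Z=1) = 2/55
  weight(Z=2) = 4/55
Total weight = 4/55 + 2/55 + 4/55 = 2/11
P(Z=0 | obs) = 4/55 / 2/11 = 2/5
P(Z=1 | obs) = 2/55 / 2/11 = 1/5
P(Z=2 | obs) = 4/55 / 2/11 = 2/5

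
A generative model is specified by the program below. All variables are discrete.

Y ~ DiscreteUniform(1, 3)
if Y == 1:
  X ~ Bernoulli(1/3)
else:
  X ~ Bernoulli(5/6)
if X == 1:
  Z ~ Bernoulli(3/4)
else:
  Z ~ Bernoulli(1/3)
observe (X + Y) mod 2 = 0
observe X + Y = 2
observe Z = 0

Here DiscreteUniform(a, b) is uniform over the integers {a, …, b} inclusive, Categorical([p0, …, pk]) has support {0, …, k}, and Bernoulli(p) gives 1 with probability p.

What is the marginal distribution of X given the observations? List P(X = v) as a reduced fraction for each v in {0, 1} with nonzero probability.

Enumerate traces; 2 have nonzero weight after conditioning:
  (Y=1, X=1, Z=0) weight 1/36
  (Y=2, X=0, Z=0) weight 1/27
Group by X:
  weight(X=0) = 1/27
  weight(X=1) = 1/36
Total weight = 1/27 + 1/36 = 7/108
P(X=0 | obs) = 1/27 / 7/108 = 4/7
P(X=1 | obs) = 1/36 / 7/108 = 3/7

P(X=0) = 4/7, P(X=1) = 3/7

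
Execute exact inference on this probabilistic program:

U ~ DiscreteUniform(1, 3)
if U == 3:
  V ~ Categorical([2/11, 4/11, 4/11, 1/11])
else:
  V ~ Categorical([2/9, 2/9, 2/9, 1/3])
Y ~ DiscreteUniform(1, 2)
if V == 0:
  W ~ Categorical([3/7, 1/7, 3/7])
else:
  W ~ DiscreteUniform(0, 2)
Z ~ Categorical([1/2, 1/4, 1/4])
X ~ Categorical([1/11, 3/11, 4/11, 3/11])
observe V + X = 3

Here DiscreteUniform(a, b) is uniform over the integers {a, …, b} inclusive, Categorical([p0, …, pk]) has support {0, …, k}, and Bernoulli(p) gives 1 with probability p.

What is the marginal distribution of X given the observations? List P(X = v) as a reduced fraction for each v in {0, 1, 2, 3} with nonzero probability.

P(X=0) = 75/821, P(X=1) = 240/821, P(X=2) = 320/821, P(X=3) = 186/821

Enumerate traces; 216 have nonzero weight after conditioning:
  (U=1, V=0, Y=1, W=0, Z=0, X=3) weight 1/462
  (U=1, V=0, Y=1, W=0, Z=1, X=3) weight 1/924
  (U=1, V=0, Y=1, W=0, Z=2, X=3) weight 1/924
  (U=1, V=0, Y=1, W=1, Z=0, X=3) weight 1/1386
  (U=1, V=0, Y=1, W=1, Z=1, X=3) weight 1/2772
  (U=1, V=0, Y=1, W=1, Z=2, X=3) weight 1/2772
  (U=1, V=0, Y=1, W=2, Z=0, X=3) weight 1/462
  (U=1, V=0, Y=1, W=2, Z=1, X=3) weight 1/924
  (U=1, V=1, Y=1, W=0, Z=0, X=2) weight 2/891
  (U=1, V=2, Y=1, W=0, Z=0, X=1) weight 1/594
  … 206 more
Group by X:
  weight(X=0) = 25/1089
  weight(X=1) = 80/1089
  weight(X=2) = 320/3267
  weight(X=3) = 62/1089
Total weight = 25/1089 + 80/1089 + 320/3267 + 62/1089 = 821/3267
P(X=0 | obs) = 25/1089 / 821/3267 = 75/821
P(X=1 | obs) = 80/1089 / 821/3267 = 240/821
P(X=2 | obs) = 320/3267 / 821/3267 = 320/821
P(X=3 | obs) = 62/1089 / 821/3267 = 186/821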